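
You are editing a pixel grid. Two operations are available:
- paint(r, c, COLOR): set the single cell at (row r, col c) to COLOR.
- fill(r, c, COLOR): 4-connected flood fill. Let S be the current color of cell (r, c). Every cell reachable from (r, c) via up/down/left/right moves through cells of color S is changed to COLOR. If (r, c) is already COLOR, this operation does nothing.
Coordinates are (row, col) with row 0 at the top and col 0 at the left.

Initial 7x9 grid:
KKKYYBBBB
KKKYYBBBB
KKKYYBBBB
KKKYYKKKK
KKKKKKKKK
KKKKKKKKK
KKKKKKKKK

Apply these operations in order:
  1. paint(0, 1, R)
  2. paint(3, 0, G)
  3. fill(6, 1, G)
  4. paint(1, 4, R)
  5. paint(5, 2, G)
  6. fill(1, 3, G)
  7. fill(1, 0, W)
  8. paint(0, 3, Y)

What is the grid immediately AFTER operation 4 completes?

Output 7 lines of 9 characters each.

Answer: GRGYYBBBB
GGGYRBBBB
GGGYYBBBB
GGGYYGGGG
GGGGGGGGG
GGGGGGGGG
GGGGGGGGG

Derivation:
After op 1 paint(0,1,R):
KRKYYBBBB
KKKYYBBBB
KKKYYBBBB
KKKYYKKKK
KKKKKKKKK
KKKKKKKKK
KKKKKKKKK
After op 2 paint(3,0,G):
KRKYYBBBB
KKKYYBBBB
KKKYYBBBB
GKKYYKKKK
KKKKKKKKK
KKKKKKKKK
KKKKKKKKK
After op 3 fill(6,1,G) [41 cells changed]:
GRGYYBBBB
GGGYYBBBB
GGGYYBBBB
GGGYYGGGG
GGGGGGGGG
GGGGGGGGG
GGGGGGGGG
After op 4 paint(1,4,R):
GRGYYBBBB
GGGYRBBBB
GGGYYBBBB
GGGYYGGGG
GGGGGGGGG
GGGGGGGGG
GGGGGGGGG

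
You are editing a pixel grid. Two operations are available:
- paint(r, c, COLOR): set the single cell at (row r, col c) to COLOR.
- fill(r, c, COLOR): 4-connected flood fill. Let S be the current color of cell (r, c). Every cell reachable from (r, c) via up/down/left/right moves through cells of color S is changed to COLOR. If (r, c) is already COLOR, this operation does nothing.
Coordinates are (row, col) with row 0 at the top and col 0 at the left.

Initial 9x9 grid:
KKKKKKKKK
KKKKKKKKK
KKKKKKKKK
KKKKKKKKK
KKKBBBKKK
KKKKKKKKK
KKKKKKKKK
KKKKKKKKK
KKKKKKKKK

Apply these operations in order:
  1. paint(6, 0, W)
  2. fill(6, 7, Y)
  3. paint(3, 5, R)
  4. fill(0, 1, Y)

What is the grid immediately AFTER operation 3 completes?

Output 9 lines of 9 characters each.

After op 1 paint(6,0,W):
KKKKKKKKK
KKKKKKKKK
KKKKKKKKK
KKKKKKKKK
KKKBBBKKK
KKKKKKKKK
WKKKKKKKK
KKKKKKKKK
KKKKKKKKK
After op 2 fill(6,7,Y) [77 cells changed]:
YYYYYYYYY
YYYYYYYYY
YYYYYYYYY
YYYYYYYYY
YYYBBBYYY
YYYYYYYYY
WYYYYYYYY
YYYYYYYYY
YYYYYYYYY
After op 3 paint(3,5,R):
YYYYYYYYY
YYYYYYYYY
YYYYYYYYY
YYYYYRYYY
YYYBBBYYY
YYYYYYYYY
WYYYYYYYY
YYYYYYYYY
YYYYYYYYY

Answer: YYYYYYYYY
YYYYYYYYY
YYYYYYYYY
YYYYYRYYY
YYYBBBYYY
YYYYYYYYY
WYYYYYYYY
YYYYYYYYY
YYYYYYYYY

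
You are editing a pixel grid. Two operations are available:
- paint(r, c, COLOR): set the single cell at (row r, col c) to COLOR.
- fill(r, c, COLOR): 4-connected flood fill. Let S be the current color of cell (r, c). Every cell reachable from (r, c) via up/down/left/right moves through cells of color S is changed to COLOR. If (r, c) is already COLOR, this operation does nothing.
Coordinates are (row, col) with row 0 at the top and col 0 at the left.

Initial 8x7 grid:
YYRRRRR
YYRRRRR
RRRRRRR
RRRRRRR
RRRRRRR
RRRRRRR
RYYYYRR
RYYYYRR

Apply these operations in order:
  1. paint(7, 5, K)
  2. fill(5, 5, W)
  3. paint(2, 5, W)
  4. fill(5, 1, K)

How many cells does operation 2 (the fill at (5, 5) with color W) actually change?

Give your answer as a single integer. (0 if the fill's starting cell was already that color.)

After op 1 paint(7,5,K):
YYRRRRR
YYRRRRR
RRRRRRR
RRRRRRR
RRRRRRR
RRRRRRR
RYYYYRR
RYYYYKR
After op 2 fill(5,5,W) [43 cells changed]:
YYWWWWW
YYWWWWW
WWWWWWW
WWWWWWW
WWWWWWW
WWWWWWW
WYYYYWW
WYYYYKW

Answer: 43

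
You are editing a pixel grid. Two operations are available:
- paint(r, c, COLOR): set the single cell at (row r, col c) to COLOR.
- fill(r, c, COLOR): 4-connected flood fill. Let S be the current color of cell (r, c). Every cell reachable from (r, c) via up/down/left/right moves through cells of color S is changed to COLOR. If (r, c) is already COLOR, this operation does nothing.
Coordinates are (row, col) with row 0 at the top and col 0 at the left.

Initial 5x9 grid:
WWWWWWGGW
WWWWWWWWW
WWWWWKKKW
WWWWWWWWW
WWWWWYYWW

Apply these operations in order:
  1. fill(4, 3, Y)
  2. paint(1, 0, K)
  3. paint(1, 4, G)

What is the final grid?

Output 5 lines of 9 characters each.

Answer: YYYYYYGGY
KYYYGYYYY
YYYYYKKKY
YYYYYYYYY
YYYYYYYYY

Derivation:
After op 1 fill(4,3,Y) [38 cells changed]:
YYYYYYGGY
YYYYYYYYY
YYYYYKKKY
YYYYYYYYY
YYYYYYYYY
After op 2 paint(1,0,K):
YYYYYYGGY
KYYYYYYYY
YYYYYKKKY
YYYYYYYYY
YYYYYYYYY
After op 3 paint(1,4,G):
YYYYYYGGY
KYYYGYYYY
YYYYYKKKY
YYYYYYYYY
YYYYYYYYY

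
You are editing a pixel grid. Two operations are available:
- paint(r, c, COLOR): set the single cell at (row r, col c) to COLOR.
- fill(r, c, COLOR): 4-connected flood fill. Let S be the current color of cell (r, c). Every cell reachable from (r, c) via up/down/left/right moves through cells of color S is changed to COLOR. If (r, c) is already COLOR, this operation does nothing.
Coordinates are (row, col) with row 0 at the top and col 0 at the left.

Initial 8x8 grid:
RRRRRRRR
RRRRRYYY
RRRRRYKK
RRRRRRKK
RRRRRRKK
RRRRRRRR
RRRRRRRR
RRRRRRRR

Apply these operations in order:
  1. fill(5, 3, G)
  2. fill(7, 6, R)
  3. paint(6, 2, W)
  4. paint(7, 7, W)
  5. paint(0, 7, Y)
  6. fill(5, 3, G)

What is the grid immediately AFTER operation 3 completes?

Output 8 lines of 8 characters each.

After op 1 fill(5,3,G) [54 cells changed]:
GGGGGGGG
GGGGGYYY
GGGGGYKK
GGGGGGKK
GGGGGGKK
GGGGGGGG
GGGGGGGG
GGGGGGGG
After op 2 fill(7,6,R) [54 cells changed]:
RRRRRRRR
RRRRRYYY
RRRRRYKK
RRRRRRKK
RRRRRRKK
RRRRRRRR
RRRRRRRR
RRRRRRRR
After op 3 paint(6,2,W):
RRRRRRRR
RRRRRYYY
RRRRRYKK
RRRRRRKK
RRRRRRKK
RRRRRRRR
RRWRRRRR
RRRRRRRR

Answer: RRRRRRRR
RRRRRYYY
RRRRRYKK
RRRRRRKK
RRRRRRKK
RRRRRRRR
RRWRRRRR
RRRRRRRR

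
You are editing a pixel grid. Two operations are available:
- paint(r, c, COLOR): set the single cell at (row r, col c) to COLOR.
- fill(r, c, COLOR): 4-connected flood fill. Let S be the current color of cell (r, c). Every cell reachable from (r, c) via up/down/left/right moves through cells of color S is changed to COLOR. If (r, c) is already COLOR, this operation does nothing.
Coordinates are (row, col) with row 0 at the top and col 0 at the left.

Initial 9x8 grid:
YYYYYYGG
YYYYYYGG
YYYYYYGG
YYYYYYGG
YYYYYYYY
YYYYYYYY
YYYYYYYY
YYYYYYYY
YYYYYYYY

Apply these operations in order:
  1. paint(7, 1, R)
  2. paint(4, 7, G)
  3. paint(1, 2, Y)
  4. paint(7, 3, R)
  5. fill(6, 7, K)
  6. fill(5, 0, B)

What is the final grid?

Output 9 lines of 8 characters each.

Answer: BBBBBBGG
BBBBBBGG
BBBBBBGG
BBBBBBGG
BBBBBBBG
BBBBBBBB
BBBBBBBB
BRBRBBBB
BBBBBBBB

Derivation:
After op 1 paint(7,1,R):
YYYYYYGG
YYYYYYGG
YYYYYYGG
YYYYYYGG
YYYYYYYY
YYYYYYYY
YYYYYYYY
YRYYYYYY
YYYYYYYY
After op 2 paint(4,7,G):
YYYYYYGG
YYYYYYGG
YYYYYYGG
YYYYYYGG
YYYYYYYG
YYYYYYYY
YYYYYYYY
YRYYYYYY
YYYYYYYY
After op 3 paint(1,2,Y):
YYYYYYGG
YYYYYYGG
YYYYYYGG
YYYYYYGG
YYYYYYYG
YYYYYYYY
YYYYYYYY
YRYYYYYY
YYYYYYYY
After op 4 paint(7,3,R):
YYYYYYGG
YYYYYYGG
YYYYYYGG
YYYYYYGG
YYYYYYYG
YYYYYYYY
YYYYYYYY
YRYRYYYY
YYYYYYYY
After op 5 fill(6,7,K) [61 cells changed]:
KKKKKKGG
KKKKKKGG
KKKKKKGG
KKKKKKGG
KKKKKKKG
KKKKKKKK
KKKKKKKK
KRKRKKKK
KKKKKKKK
After op 6 fill(5,0,B) [61 cells changed]:
BBBBBBGG
BBBBBBGG
BBBBBBGG
BBBBBBGG
BBBBBBBG
BBBBBBBB
BBBBBBBB
BRBRBBBB
BBBBBBBB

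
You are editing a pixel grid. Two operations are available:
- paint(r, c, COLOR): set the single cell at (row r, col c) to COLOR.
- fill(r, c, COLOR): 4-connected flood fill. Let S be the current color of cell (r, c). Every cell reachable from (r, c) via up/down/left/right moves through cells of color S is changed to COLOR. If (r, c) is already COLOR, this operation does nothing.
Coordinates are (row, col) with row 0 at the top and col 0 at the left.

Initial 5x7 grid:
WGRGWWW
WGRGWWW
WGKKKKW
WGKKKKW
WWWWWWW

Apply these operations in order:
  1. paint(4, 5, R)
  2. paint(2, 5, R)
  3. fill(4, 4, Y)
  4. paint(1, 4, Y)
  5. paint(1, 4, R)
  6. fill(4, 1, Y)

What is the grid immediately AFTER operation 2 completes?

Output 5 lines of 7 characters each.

Answer: WGRGWWW
WGRGWWW
WGKKKRW
WGKKKKW
WWWWWRW

Derivation:
After op 1 paint(4,5,R):
WGRGWWW
WGRGWWW
WGKKKKW
WGKKKKW
WWWWWRW
After op 2 paint(2,5,R):
WGRGWWW
WGRGWWW
WGKKKRW
WGKKKKW
WWWWWRW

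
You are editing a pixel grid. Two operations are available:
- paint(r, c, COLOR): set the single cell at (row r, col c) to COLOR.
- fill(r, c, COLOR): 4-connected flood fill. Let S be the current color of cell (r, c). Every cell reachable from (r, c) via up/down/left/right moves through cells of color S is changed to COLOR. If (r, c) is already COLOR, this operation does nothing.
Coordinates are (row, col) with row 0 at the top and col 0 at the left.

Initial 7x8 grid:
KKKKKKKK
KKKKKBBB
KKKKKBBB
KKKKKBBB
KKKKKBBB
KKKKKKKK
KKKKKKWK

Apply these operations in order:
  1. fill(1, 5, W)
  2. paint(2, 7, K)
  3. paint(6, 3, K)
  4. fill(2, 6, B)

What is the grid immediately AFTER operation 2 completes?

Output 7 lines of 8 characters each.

After op 1 fill(1,5,W) [12 cells changed]:
KKKKKKKK
KKKKKWWW
KKKKKWWW
KKKKKWWW
KKKKKWWW
KKKKKKKK
KKKKKKWK
After op 2 paint(2,7,K):
KKKKKKKK
KKKKKWWW
KKKKKWWK
KKKKKWWW
KKKKKWWW
KKKKKKKK
KKKKKKWK

Answer: KKKKKKKK
KKKKKWWW
KKKKKWWK
KKKKKWWW
KKKKKWWW
KKKKKKKK
KKKKKKWK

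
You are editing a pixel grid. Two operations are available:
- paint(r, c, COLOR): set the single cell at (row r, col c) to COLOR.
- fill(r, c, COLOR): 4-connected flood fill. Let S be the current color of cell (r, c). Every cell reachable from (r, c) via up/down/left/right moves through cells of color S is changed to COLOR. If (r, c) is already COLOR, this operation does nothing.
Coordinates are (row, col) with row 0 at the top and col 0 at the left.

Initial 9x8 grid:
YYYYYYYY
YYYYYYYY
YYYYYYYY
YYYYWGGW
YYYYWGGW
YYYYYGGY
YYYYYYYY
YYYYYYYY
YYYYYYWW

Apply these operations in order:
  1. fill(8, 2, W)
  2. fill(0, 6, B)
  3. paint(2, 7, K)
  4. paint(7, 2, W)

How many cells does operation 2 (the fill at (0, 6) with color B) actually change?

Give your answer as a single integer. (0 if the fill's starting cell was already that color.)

After op 1 fill(8,2,W) [60 cells changed]:
WWWWWWWW
WWWWWWWW
WWWWWWWW
WWWWWGGW
WWWWWGGW
WWWWWGGW
WWWWWWWW
WWWWWWWW
WWWWWWWW
After op 2 fill(0,6,B) [66 cells changed]:
BBBBBBBB
BBBBBBBB
BBBBBBBB
BBBBBGGB
BBBBBGGB
BBBBBGGB
BBBBBBBB
BBBBBBBB
BBBBBBBB

Answer: 66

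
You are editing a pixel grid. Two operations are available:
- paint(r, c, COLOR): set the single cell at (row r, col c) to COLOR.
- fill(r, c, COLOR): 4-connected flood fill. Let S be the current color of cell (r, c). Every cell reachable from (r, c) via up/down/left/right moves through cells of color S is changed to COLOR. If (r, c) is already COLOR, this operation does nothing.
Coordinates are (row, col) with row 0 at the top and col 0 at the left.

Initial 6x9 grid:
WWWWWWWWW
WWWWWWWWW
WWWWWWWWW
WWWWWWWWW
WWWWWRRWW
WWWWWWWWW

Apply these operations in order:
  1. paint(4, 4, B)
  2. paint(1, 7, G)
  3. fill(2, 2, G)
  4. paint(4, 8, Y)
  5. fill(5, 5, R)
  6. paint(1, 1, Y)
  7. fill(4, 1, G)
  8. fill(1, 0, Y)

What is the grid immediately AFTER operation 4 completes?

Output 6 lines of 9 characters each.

After op 1 paint(4,4,B):
WWWWWWWWW
WWWWWWWWW
WWWWWWWWW
WWWWWWWWW
WWWWBRRWW
WWWWWWWWW
After op 2 paint(1,7,G):
WWWWWWWWW
WWWWWWWGW
WWWWWWWWW
WWWWWWWWW
WWWWBRRWW
WWWWWWWWW
After op 3 fill(2,2,G) [50 cells changed]:
GGGGGGGGG
GGGGGGGGG
GGGGGGGGG
GGGGGGGGG
GGGGBRRGG
GGGGGGGGG
After op 4 paint(4,8,Y):
GGGGGGGGG
GGGGGGGGG
GGGGGGGGG
GGGGGGGGG
GGGGBRRGY
GGGGGGGGG

Answer: GGGGGGGGG
GGGGGGGGG
GGGGGGGGG
GGGGGGGGG
GGGGBRRGY
GGGGGGGGG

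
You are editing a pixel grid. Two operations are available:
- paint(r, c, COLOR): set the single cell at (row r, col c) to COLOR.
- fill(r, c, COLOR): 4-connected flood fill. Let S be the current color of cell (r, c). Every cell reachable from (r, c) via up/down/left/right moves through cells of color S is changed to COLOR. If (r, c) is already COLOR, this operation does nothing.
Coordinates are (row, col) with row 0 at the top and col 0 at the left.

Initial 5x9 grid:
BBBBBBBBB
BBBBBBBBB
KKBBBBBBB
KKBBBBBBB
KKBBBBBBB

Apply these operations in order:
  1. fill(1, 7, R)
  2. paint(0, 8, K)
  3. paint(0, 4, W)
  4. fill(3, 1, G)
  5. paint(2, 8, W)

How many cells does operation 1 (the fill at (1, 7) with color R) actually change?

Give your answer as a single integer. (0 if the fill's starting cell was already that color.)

Answer: 39

Derivation:
After op 1 fill(1,7,R) [39 cells changed]:
RRRRRRRRR
RRRRRRRRR
KKRRRRRRR
KKRRRRRRR
KKRRRRRRR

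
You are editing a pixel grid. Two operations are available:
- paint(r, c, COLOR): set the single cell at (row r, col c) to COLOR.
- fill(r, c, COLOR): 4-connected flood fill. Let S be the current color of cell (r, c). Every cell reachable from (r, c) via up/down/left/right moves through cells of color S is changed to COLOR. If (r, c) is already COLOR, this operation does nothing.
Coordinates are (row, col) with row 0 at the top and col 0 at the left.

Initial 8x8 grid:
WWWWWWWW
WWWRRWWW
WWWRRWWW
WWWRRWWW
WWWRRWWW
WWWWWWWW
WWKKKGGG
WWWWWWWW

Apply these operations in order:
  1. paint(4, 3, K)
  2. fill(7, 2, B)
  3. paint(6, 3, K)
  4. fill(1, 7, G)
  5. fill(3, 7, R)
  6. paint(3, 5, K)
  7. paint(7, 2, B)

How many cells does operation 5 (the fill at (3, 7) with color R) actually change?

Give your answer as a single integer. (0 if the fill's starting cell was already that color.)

Answer: 53

Derivation:
After op 1 paint(4,3,K):
WWWWWWWW
WWWRRWWW
WWWRRWWW
WWWRRWWW
WWWKRWWW
WWWWWWWW
WWKKKGGG
WWWWWWWW
After op 2 fill(7,2,B) [50 cells changed]:
BBBBBBBB
BBBRRBBB
BBBRRBBB
BBBRRBBB
BBBKRBBB
BBBBBBBB
BBKKKGGG
BBBBBBBB
After op 3 paint(6,3,K):
BBBBBBBB
BBBRRBBB
BBBRRBBB
BBBRRBBB
BBBKRBBB
BBBBBBBB
BBKKKGGG
BBBBBBBB
After op 4 fill(1,7,G) [50 cells changed]:
GGGGGGGG
GGGRRGGG
GGGRRGGG
GGGRRGGG
GGGKRGGG
GGGGGGGG
GGKKKGGG
GGGGGGGG
After op 5 fill(3,7,R) [53 cells changed]:
RRRRRRRR
RRRRRRRR
RRRRRRRR
RRRRRRRR
RRRKRRRR
RRRRRRRR
RRKKKRRR
RRRRRRRR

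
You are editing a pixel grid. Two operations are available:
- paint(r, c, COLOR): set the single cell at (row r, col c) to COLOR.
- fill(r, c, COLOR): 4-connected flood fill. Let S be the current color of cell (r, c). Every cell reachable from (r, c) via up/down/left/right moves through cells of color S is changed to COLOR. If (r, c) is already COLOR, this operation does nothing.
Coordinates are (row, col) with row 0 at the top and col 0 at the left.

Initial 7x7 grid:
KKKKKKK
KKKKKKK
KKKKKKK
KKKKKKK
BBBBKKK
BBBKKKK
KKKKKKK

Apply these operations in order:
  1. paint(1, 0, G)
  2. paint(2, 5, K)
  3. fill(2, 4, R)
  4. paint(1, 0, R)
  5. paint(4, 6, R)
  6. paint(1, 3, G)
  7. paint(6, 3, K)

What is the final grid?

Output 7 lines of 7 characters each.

Answer: RRRRRRR
RRRGRRR
RRRRRRR
RRRRRRR
BBBBRRR
BBBRRRR
RRRKRRR

Derivation:
After op 1 paint(1,0,G):
KKKKKKK
GKKKKKK
KKKKKKK
KKKKKKK
BBBBKKK
BBBKKKK
KKKKKKK
After op 2 paint(2,5,K):
KKKKKKK
GKKKKKK
KKKKKKK
KKKKKKK
BBBBKKK
BBBKKKK
KKKKKKK
After op 3 fill(2,4,R) [41 cells changed]:
RRRRRRR
GRRRRRR
RRRRRRR
RRRRRRR
BBBBRRR
BBBRRRR
RRRRRRR
After op 4 paint(1,0,R):
RRRRRRR
RRRRRRR
RRRRRRR
RRRRRRR
BBBBRRR
BBBRRRR
RRRRRRR
After op 5 paint(4,6,R):
RRRRRRR
RRRRRRR
RRRRRRR
RRRRRRR
BBBBRRR
BBBRRRR
RRRRRRR
After op 6 paint(1,3,G):
RRRRRRR
RRRGRRR
RRRRRRR
RRRRRRR
BBBBRRR
BBBRRRR
RRRRRRR
After op 7 paint(6,3,K):
RRRRRRR
RRRGRRR
RRRRRRR
RRRRRRR
BBBBRRR
BBBRRRR
RRRKRRR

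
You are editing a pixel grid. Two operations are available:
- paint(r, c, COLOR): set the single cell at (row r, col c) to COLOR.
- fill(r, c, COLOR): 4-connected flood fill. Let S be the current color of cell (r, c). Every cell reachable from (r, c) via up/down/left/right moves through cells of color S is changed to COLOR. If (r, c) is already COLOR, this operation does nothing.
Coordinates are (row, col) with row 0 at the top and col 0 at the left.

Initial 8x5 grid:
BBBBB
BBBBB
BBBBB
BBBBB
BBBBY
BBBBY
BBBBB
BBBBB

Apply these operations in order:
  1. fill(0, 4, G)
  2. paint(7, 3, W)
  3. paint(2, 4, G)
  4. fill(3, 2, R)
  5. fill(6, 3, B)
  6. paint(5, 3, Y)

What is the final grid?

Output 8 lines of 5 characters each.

Answer: BBBBB
BBBBB
BBBBB
BBBBB
BBBBY
BBBYY
BBBBB
BBBWB

Derivation:
After op 1 fill(0,4,G) [38 cells changed]:
GGGGG
GGGGG
GGGGG
GGGGG
GGGGY
GGGGY
GGGGG
GGGGG
After op 2 paint(7,3,W):
GGGGG
GGGGG
GGGGG
GGGGG
GGGGY
GGGGY
GGGGG
GGGWG
After op 3 paint(2,4,G):
GGGGG
GGGGG
GGGGG
GGGGG
GGGGY
GGGGY
GGGGG
GGGWG
After op 4 fill(3,2,R) [37 cells changed]:
RRRRR
RRRRR
RRRRR
RRRRR
RRRRY
RRRRY
RRRRR
RRRWR
After op 5 fill(6,3,B) [37 cells changed]:
BBBBB
BBBBB
BBBBB
BBBBB
BBBBY
BBBBY
BBBBB
BBBWB
After op 6 paint(5,3,Y):
BBBBB
BBBBB
BBBBB
BBBBB
BBBBY
BBBYY
BBBBB
BBBWB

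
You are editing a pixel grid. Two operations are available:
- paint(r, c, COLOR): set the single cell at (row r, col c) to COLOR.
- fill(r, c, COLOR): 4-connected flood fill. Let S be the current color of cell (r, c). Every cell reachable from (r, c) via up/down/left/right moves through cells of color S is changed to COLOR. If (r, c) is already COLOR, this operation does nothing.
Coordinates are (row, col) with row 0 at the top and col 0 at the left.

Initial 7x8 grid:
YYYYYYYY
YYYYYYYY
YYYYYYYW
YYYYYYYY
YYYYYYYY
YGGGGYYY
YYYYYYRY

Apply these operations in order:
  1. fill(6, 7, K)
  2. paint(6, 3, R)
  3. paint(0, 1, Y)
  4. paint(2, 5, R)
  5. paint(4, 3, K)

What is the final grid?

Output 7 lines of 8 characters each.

Answer: KYKKKKKK
KKKKKKKK
KKKKKRKW
KKKKKKKK
KKKKKKKK
KGGGGKKK
KKKRKKRK

Derivation:
After op 1 fill(6,7,K) [50 cells changed]:
KKKKKKKK
KKKKKKKK
KKKKKKKW
KKKKKKKK
KKKKKKKK
KGGGGKKK
KKKKKKRK
After op 2 paint(6,3,R):
KKKKKKKK
KKKKKKKK
KKKKKKKW
KKKKKKKK
KKKKKKKK
KGGGGKKK
KKKRKKRK
After op 3 paint(0,1,Y):
KYKKKKKK
KKKKKKKK
KKKKKKKW
KKKKKKKK
KKKKKKKK
KGGGGKKK
KKKRKKRK
After op 4 paint(2,5,R):
KYKKKKKK
KKKKKKKK
KKKKKRKW
KKKKKKKK
KKKKKKKK
KGGGGKKK
KKKRKKRK
After op 5 paint(4,3,K):
KYKKKKKK
KKKKKKKK
KKKKKRKW
KKKKKKKK
KKKKKKKK
KGGGGKKK
KKKRKKRK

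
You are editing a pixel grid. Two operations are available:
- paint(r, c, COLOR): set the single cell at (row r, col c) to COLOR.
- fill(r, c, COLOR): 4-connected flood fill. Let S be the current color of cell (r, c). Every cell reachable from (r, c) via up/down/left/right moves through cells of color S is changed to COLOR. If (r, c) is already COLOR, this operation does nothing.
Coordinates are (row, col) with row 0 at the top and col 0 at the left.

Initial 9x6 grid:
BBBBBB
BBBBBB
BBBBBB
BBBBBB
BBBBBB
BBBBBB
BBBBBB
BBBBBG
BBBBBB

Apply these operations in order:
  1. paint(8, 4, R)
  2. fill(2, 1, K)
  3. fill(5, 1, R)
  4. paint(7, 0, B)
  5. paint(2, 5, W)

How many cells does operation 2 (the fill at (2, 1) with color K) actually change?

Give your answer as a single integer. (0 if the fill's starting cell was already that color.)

Answer: 51

Derivation:
After op 1 paint(8,4,R):
BBBBBB
BBBBBB
BBBBBB
BBBBBB
BBBBBB
BBBBBB
BBBBBB
BBBBBG
BBBBRB
After op 2 fill(2,1,K) [51 cells changed]:
KKKKKK
KKKKKK
KKKKKK
KKKKKK
KKKKKK
KKKKKK
KKKKKK
KKKKKG
KKKKRB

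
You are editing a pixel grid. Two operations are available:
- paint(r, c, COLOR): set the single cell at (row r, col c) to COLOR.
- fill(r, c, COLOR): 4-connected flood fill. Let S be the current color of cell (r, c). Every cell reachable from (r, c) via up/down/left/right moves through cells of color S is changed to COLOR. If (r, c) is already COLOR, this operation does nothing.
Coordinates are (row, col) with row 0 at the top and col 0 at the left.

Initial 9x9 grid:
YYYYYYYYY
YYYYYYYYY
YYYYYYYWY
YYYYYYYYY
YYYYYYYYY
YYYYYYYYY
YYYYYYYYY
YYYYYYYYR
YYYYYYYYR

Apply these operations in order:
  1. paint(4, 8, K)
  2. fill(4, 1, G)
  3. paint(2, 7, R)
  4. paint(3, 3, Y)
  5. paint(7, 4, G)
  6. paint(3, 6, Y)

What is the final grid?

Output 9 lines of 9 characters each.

After op 1 paint(4,8,K):
YYYYYYYYY
YYYYYYYYY
YYYYYYYWY
YYYYYYYYY
YYYYYYYYK
YYYYYYYYY
YYYYYYYYY
YYYYYYYYR
YYYYYYYYR
After op 2 fill(4,1,G) [77 cells changed]:
GGGGGGGGG
GGGGGGGGG
GGGGGGGWG
GGGGGGGGG
GGGGGGGGK
GGGGGGGGG
GGGGGGGGG
GGGGGGGGR
GGGGGGGGR
After op 3 paint(2,7,R):
GGGGGGGGG
GGGGGGGGG
GGGGGGGRG
GGGGGGGGG
GGGGGGGGK
GGGGGGGGG
GGGGGGGGG
GGGGGGGGR
GGGGGGGGR
After op 4 paint(3,3,Y):
GGGGGGGGG
GGGGGGGGG
GGGGGGGRG
GGGYGGGGG
GGGGGGGGK
GGGGGGGGG
GGGGGGGGG
GGGGGGGGR
GGGGGGGGR
After op 5 paint(7,4,G):
GGGGGGGGG
GGGGGGGGG
GGGGGGGRG
GGGYGGGGG
GGGGGGGGK
GGGGGGGGG
GGGGGGGGG
GGGGGGGGR
GGGGGGGGR
After op 6 paint(3,6,Y):
GGGGGGGGG
GGGGGGGGG
GGGGGGGRG
GGGYGGYGG
GGGGGGGGK
GGGGGGGGG
GGGGGGGGG
GGGGGGGGR
GGGGGGGGR

Answer: GGGGGGGGG
GGGGGGGGG
GGGGGGGRG
GGGYGGYGG
GGGGGGGGK
GGGGGGGGG
GGGGGGGGG
GGGGGGGGR
GGGGGGGGR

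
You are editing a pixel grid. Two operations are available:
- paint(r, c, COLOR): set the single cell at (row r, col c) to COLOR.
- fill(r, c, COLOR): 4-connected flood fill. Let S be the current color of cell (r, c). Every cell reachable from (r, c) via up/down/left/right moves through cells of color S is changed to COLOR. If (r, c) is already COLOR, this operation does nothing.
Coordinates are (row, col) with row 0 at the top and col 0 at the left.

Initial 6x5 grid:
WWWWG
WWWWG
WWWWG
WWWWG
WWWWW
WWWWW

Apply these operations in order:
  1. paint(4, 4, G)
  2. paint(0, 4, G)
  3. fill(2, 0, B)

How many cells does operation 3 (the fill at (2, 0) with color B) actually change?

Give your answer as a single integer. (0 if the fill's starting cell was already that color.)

After op 1 paint(4,4,G):
WWWWG
WWWWG
WWWWG
WWWWG
WWWWG
WWWWW
After op 2 paint(0,4,G):
WWWWG
WWWWG
WWWWG
WWWWG
WWWWG
WWWWW
After op 3 fill(2,0,B) [25 cells changed]:
BBBBG
BBBBG
BBBBG
BBBBG
BBBBG
BBBBB

Answer: 25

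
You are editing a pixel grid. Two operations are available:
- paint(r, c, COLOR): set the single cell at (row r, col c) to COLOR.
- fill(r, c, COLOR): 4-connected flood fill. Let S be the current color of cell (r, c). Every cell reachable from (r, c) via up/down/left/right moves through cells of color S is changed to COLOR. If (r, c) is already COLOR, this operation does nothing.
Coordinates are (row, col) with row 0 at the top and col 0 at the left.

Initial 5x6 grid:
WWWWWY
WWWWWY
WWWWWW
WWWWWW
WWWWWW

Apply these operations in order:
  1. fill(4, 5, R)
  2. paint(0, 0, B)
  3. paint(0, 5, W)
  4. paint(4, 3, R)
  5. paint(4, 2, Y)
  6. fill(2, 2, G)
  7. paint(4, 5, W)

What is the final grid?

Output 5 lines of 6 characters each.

After op 1 fill(4,5,R) [28 cells changed]:
RRRRRY
RRRRRY
RRRRRR
RRRRRR
RRRRRR
After op 2 paint(0,0,B):
BRRRRY
RRRRRY
RRRRRR
RRRRRR
RRRRRR
After op 3 paint(0,5,W):
BRRRRW
RRRRRY
RRRRRR
RRRRRR
RRRRRR
After op 4 paint(4,3,R):
BRRRRW
RRRRRY
RRRRRR
RRRRRR
RRRRRR
After op 5 paint(4,2,Y):
BRRRRW
RRRRRY
RRRRRR
RRRRRR
RRYRRR
After op 6 fill(2,2,G) [26 cells changed]:
BGGGGW
GGGGGY
GGGGGG
GGGGGG
GGYGGG
After op 7 paint(4,5,W):
BGGGGW
GGGGGY
GGGGGG
GGGGGG
GGYGGW

Answer: BGGGGW
GGGGGY
GGGGGG
GGGGGG
GGYGGW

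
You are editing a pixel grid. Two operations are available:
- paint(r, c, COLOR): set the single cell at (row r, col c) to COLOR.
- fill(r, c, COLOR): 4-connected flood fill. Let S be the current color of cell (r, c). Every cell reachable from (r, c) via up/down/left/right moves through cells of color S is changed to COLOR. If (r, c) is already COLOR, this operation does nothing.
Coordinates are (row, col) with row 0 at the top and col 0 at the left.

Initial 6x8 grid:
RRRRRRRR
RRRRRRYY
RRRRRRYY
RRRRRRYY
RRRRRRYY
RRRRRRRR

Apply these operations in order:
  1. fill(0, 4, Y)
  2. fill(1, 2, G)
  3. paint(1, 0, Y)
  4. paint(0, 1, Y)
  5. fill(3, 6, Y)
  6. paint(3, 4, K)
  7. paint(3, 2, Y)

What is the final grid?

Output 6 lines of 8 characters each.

Answer: GYYYYYYY
YYYYYYYY
YYYYYYYY
YYYYKYYY
YYYYYYYY
YYYYYYYY

Derivation:
After op 1 fill(0,4,Y) [40 cells changed]:
YYYYYYYY
YYYYYYYY
YYYYYYYY
YYYYYYYY
YYYYYYYY
YYYYYYYY
After op 2 fill(1,2,G) [48 cells changed]:
GGGGGGGG
GGGGGGGG
GGGGGGGG
GGGGGGGG
GGGGGGGG
GGGGGGGG
After op 3 paint(1,0,Y):
GGGGGGGG
YGGGGGGG
GGGGGGGG
GGGGGGGG
GGGGGGGG
GGGGGGGG
After op 4 paint(0,1,Y):
GYGGGGGG
YGGGGGGG
GGGGGGGG
GGGGGGGG
GGGGGGGG
GGGGGGGG
After op 5 fill(3,6,Y) [45 cells changed]:
GYYYYYYY
YYYYYYYY
YYYYYYYY
YYYYYYYY
YYYYYYYY
YYYYYYYY
After op 6 paint(3,4,K):
GYYYYYYY
YYYYYYYY
YYYYYYYY
YYYYKYYY
YYYYYYYY
YYYYYYYY
After op 7 paint(3,2,Y):
GYYYYYYY
YYYYYYYY
YYYYYYYY
YYYYKYYY
YYYYYYYY
YYYYYYYY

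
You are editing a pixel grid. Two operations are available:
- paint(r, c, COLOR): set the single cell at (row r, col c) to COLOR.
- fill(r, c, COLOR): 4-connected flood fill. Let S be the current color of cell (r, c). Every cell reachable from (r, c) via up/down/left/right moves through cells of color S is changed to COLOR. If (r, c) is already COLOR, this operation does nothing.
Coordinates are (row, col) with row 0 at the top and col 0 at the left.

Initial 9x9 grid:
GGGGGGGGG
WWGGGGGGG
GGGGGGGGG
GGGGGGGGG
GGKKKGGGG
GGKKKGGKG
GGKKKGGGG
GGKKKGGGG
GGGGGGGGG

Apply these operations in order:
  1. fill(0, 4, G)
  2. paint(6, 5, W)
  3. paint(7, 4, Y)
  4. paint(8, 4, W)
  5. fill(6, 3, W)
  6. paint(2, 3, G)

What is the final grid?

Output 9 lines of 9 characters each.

After op 1 fill(0,4,G) [0 cells changed]:
GGGGGGGGG
WWGGGGGGG
GGGGGGGGG
GGGGGGGGG
GGKKKGGGG
GGKKKGGKG
GGKKKGGGG
GGKKKGGGG
GGGGGGGGG
After op 2 paint(6,5,W):
GGGGGGGGG
WWGGGGGGG
GGGGGGGGG
GGGGGGGGG
GGKKKGGGG
GGKKKGGKG
GGKKKWGGG
GGKKKGGGG
GGGGGGGGG
After op 3 paint(7,4,Y):
GGGGGGGGG
WWGGGGGGG
GGGGGGGGG
GGGGGGGGG
GGKKKGGGG
GGKKKGGKG
GGKKKWGGG
GGKKYGGGG
GGGGGGGGG
After op 4 paint(8,4,W):
GGGGGGGGG
WWGGGGGGG
GGGGGGGGG
GGGGGGGGG
GGKKKGGGG
GGKKKGGKG
GGKKKWGGG
GGKKYGGGG
GGGGWGGGG
After op 5 fill(6,3,W) [11 cells changed]:
GGGGGGGGG
WWGGGGGGG
GGGGGGGGG
GGGGGGGGG
GGWWWGGGG
GGWWWGGKG
GGWWWWGGG
GGWWYGGGG
GGGGWGGGG
After op 6 paint(2,3,G):
GGGGGGGGG
WWGGGGGGG
GGGGGGGGG
GGGGGGGGG
GGWWWGGGG
GGWWWGGKG
GGWWWWGGG
GGWWYGGGG
GGGGWGGGG

Answer: GGGGGGGGG
WWGGGGGGG
GGGGGGGGG
GGGGGGGGG
GGWWWGGGG
GGWWWGGKG
GGWWWWGGG
GGWWYGGGG
GGGGWGGGG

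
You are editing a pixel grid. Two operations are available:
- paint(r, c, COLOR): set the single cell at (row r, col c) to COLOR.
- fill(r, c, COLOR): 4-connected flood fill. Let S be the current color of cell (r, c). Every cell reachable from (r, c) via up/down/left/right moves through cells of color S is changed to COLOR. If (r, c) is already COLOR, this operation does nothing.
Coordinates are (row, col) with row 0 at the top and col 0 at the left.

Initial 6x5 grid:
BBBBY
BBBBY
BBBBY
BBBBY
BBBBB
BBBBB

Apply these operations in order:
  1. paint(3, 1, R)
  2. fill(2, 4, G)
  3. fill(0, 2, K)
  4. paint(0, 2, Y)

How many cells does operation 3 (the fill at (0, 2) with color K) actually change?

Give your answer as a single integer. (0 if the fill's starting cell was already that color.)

After op 1 paint(3,1,R):
BBBBY
BBBBY
BBBBY
BRBBY
BBBBB
BBBBB
After op 2 fill(2,4,G) [4 cells changed]:
BBBBG
BBBBG
BBBBG
BRBBG
BBBBB
BBBBB
After op 3 fill(0,2,K) [25 cells changed]:
KKKKG
KKKKG
KKKKG
KRKKG
KKKKK
KKKKK

Answer: 25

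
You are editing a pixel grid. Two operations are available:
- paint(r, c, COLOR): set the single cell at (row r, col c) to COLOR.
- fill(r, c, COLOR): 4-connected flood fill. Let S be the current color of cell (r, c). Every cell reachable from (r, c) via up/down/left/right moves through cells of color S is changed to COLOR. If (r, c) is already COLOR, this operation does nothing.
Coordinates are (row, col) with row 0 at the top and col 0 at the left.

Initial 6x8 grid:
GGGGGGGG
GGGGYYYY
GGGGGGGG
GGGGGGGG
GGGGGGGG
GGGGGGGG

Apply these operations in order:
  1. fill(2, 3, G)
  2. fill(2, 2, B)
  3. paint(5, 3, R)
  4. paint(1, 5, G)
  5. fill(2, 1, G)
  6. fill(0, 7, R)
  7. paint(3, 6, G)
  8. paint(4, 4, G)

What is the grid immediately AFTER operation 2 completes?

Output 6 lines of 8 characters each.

After op 1 fill(2,3,G) [0 cells changed]:
GGGGGGGG
GGGGYYYY
GGGGGGGG
GGGGGGGG
GGGGGGGG
GGGGGGGG
After op 2 fill(2,2,B) [44 cells changed]:
BBBBBBBB
BBBBYYYY
BBBBBBBB
BBBBBBBB
BBBBBBBB
BBBBBBBB

Answer: BBBBBBBB
BBBBYYYY
BBBBBBBB
BBBBBBBB
BBBBBBBB
BBBBBBBB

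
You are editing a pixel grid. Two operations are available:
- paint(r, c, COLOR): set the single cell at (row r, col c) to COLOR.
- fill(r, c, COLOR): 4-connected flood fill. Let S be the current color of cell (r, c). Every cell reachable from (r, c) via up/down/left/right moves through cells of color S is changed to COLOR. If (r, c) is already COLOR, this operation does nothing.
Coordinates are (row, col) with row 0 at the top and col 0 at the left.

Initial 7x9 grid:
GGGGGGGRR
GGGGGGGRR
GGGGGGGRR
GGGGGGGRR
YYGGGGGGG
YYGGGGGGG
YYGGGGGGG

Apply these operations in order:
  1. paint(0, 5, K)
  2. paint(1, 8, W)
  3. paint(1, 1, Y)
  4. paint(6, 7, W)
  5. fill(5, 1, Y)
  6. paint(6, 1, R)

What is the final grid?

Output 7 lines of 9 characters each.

Answer: GGGGGKGRR
GYGGGGGRW
GGGGGGGRR
GGGGGGGRR
YYGGGGGGG
YYGGGGGGG
YRGGGGGWG

Derivation:
After op 1 paint(0,5,K):
GGGGGKGRR
GGGGGGGRR
GGGGGGGRR
GGGGGGGRR
YYGGGGGGG
YYGGGGGGG
YYGGGGGGG
After op 2 paint(1,8,W):
GGGGGKGRR
GGGGGGGRW
GGGGGGGRR
GGGGGGGRR
YYGGGGGGG
YYGGGGGGG
YYGGGGGGG
After op 3 paint(1,1,Y):
GGGGGKGRR
GYGGGGGRW
GGGGGGGRR
GGGGGGGRR
YYGGGGGGG
YYGGGGGGG
YYGGGGGGG
After op 4 paint(6,7,W):
GGGGGKGRR
GYGGGGGRW
GGGGGGGRR
GGGGGGGRR
YYGGGGGGG
YYGGGGGGG
YYGGGGGWG
After op 5 fill(5,1,Y) [0 cells changed]:
GGGGGKGRR
GYGGGGGRW
GGGGGGGRR
GGGGGGGRR
YYGGGGGGG
YYGGGGGGG
YYGGGGGWG
After op 6 paint(6,1,R):
GGGGGKGRR
GYGGGGGRW
GGGGGGGRR
GGGGGGGRR
YYGGGGGGG
YYGGGGGGG
YRGGGGGWG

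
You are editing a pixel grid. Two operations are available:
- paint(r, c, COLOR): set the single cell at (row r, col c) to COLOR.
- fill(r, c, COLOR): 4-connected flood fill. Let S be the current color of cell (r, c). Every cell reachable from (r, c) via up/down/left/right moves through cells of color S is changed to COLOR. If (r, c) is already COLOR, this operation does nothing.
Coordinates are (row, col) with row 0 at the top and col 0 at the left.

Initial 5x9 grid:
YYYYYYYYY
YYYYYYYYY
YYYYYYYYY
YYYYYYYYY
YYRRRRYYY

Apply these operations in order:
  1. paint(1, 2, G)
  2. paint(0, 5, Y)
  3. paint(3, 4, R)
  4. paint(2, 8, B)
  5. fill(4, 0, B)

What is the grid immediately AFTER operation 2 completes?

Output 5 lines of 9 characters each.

Answer: YYYYYYYYY
YYGYYYYYY
YYYYYYYYY
YYYYYYYYY
YYRRRRYYY

Derivation:
After op 1 paint(1,2,G):
YYYYYYYYY
YYGYYYYYY
YYYYYYYYY
YYYYYYYYY
YYRRRRYYY
After op 2 paint(0,5,Y):
YYYYYYYYY
YYGYYYYYY
YYYYYYYYY
YYYYYYYYY
YYRRRRYYY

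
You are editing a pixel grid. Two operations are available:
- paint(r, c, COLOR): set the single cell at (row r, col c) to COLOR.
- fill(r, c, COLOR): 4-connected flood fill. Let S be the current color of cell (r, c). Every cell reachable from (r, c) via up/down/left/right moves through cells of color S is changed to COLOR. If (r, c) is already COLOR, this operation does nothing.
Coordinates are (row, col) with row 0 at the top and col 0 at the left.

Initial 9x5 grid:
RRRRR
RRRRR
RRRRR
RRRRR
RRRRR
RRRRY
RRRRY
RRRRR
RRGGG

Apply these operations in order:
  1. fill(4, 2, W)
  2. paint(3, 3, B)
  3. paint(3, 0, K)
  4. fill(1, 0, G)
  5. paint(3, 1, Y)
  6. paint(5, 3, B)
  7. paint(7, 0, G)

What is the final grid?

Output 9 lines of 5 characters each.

After op 1 fill(4,2,W) [40 cells changed]:
WWWWW
WWWWW
WWWWW
WWWWW
WWWWW
WWWWY
WWWWY
WWWWW
WWGGG
After op 2 paint(3,3,B):
WWWWW
WWWWW
WWWWW
WWWBW
WWWWW
WWWWY
WWWWY
WWWWW
WWGGG
After op 3 paint(3,0,K):
WWWWW
WWWWW
WWWWW
KWWBW
WWWWW
WWWWY
WWWWY
WWWWW
WWGGG
After op 4 fill(1,0,G) [38 cells changed]:
GGGGG
GGGGG
GGGGG
KGGBG
GGGGG
GGGGY
GGGGY
GGGGG
GGGGG
After op 5 paint(3,1,Y):
GGGGG
GGGGG
GGGGG
KYGBG
GGGGG
GGGGY
GGGGY
GGGGG
GGGGG
After op 6 paint(5,3,B):
GGGGG
GGGGG
GGGGG
KYGBG
GGGGG
GGGBY
GGGGY
GGGGG
GGGGG
After op 7 paint(7,0,G):
GGGGG
GGGGG
GGGGG
KYGBG
GGGGG
GGGBY
GGGGY
GGGGG
GGGGG

Answer: GGGGG
GGGGG
GGGGG
KYGBG
GGGGG
GGGBY
GGGGY
GGGGG
GGGGG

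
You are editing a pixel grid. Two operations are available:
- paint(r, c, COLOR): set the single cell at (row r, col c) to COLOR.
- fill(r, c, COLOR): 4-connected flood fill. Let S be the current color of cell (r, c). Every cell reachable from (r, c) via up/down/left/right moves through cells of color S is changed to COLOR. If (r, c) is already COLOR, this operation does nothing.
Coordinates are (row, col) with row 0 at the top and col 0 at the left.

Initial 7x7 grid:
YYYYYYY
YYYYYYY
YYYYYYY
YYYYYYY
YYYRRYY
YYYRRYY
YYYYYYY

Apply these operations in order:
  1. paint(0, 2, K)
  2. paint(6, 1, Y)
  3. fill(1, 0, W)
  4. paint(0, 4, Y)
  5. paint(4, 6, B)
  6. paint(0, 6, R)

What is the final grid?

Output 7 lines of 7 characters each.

Answer: WWKWYWR
WWWWWWW
WWWWWWW
WWWWWWW
WWWRRWB
WWWRRWW
WWWWWWW

Derivation:
After op 1 paint(0,2,K):
YYKYYYY
YYYYYYY
YYYYYYY
YYYYYYY
YYYRRYY
YYYRRYY
YYYYYYY
After op 2 paint(6,1,Y):
YYKYYYY
YYYYYYY
YYYYYYY
YYYYYYY
YYYRRYY
YYYRRYY
YYYYYYY
After op 3 fill(1,0,W) [44 cells changed]:
WWKWWWW
WWWWWWW
WWWWWWW
WWWWWWW
WWWRRWW
WWWRRWW
WWWWWWW
After op 4 paint(0,4,Y):
WWKWYWW
WWWWWWW
WWWWWWW
WWWWWWW
WWWRRWW
WWWRRWW
WWWWWWW
After op 5 paint(4,6,B):
WWKWYWW
WWWWWWW
WWWWWWW
WWWWWWW
WWWRRWB
WWWRRWW
WWWWWWW
After op 6 paint(0,6,R):
WWKWYWR
WWWWWWW
WWWWWWW
WWWWWWW
WWWRRWB
WWWRRWW
WWWWWWW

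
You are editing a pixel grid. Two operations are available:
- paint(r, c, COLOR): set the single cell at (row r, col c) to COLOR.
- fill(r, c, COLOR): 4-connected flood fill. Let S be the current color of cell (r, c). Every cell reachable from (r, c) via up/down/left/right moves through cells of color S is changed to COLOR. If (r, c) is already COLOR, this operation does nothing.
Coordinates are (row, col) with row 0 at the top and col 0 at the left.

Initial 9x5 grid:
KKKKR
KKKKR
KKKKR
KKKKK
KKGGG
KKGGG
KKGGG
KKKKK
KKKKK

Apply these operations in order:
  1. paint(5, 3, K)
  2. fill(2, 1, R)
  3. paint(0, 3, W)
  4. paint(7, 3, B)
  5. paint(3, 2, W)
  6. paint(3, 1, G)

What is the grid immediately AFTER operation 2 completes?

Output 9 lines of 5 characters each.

After op 1 paint(5,3,K):
KKKKR
KKKKR
KKKKR
KKKKK
KKGGG
KKGKG
KKGGG
KKKKK
KKKKK
After op 2 fill(2,1,R) [33 cells changed]:
RRRRR
RRRRR
RRRRR
RRRRR
RRGGG
RRGKG
RRGGG
RRRRR
RRRRR

Answer: RRRRR
RRRRR
RRRRR
RRRRR
RRGGG
RRGKG
RRGGG
RRRRR
RRRRR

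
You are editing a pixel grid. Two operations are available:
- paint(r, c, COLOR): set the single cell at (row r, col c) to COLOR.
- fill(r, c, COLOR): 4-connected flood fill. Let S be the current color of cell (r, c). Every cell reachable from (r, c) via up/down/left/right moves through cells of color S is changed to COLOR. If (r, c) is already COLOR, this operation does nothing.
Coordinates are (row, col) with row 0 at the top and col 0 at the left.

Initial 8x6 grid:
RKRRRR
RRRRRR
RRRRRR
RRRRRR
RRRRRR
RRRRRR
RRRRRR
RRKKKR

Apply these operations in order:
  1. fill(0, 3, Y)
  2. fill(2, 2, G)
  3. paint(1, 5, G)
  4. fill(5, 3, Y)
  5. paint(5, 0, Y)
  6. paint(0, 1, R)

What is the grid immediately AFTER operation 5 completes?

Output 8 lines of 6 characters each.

After op 1 fill(0,3,Y) [44 cells changed]:
YKYYYY
YYYYYY
YYYYYY
YYYYYY
YYYYYY
YYYYYY
YYYYYY
YYKKKY
After op 2 fill(2,2,G) [44 cells changed]:
GKGGGG
GGGGGG
GGGGGG
GGGGGG
GGGGGG
GGGGGG
GGGGGG
GGKKKG
After op 3 paint(1,5,G):
GKGGGG
GGGGGG
GGGGGG
GGGGGG
GGGGGG
GGGGGG
GGGGGG
GGKKKG
After op 4 fill(5,3,Y) [44 cells changed]:
YKYYYY
YYYYYY
YYYYYY
YYYYYY
YYYYYY
YYYYYY
YYYYYY
YYKKKY
After op 5 paint(5,0,Y):
YKYYYY
YYYYYY
YYYYYY
YYYYYY
YYYYYY
YYYYYY
YYYYYY
YYKKKY

Answer: YKYYYY
YYYYYY
YYYYYY
YYYYYY
YYYYYY
YYYYYY
YYYYYY
YYKKKY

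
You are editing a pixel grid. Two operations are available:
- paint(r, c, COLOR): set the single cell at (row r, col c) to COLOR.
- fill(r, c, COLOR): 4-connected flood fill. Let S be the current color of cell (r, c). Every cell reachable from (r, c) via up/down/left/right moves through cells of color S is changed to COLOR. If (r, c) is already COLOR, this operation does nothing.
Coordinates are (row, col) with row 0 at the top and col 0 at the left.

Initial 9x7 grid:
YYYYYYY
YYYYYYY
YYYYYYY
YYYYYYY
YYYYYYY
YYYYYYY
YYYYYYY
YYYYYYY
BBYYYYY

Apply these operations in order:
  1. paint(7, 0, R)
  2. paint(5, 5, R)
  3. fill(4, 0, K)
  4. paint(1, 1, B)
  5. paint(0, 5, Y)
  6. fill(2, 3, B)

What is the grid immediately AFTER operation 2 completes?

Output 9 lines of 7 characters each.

Answer: YYYYYYY
YYYYYYY
YYYYYYY
YYYYYYY
YYYYYYY
YYYYYRY
YYYYYYY
RYYYYYY
BBYYYYY

Derivation:
After op 1 paint(7,0,R):
YYYYYYY
YYYYYYY
YYYYYYY
YYYYYYY
YYYYYYY
YYYYYYY
YYYYYYY
RYYYYYY
BBYYYYY
After op 2 paint(5,5,R):
YYYYYYY
YYYYYYY
YYYYYYY
YYYYYYY
YYYYYYY
YYYYYRY
YYYYYYY
RYYYYYY
BBYYYYY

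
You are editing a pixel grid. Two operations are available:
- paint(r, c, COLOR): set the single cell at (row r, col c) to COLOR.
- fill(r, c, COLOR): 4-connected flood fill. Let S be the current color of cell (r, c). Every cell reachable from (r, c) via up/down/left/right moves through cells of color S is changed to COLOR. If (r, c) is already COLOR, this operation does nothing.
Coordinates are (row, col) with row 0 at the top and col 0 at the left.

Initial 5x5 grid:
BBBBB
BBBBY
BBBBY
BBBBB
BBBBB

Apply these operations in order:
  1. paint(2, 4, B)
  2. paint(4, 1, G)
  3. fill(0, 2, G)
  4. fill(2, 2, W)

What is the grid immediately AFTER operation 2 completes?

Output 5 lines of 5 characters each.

After op 1 paint(2,4,B):
BBBBB
BBBBY
BBBBB
BBBBB
BBBBB
After op 2 paint(4,1,G):
BBBBB
BBBBY
BBBBB
BBBBB
BGBBB

Answer: BBBBB
BBBBY
BBBBB
BBBBB
BGBBB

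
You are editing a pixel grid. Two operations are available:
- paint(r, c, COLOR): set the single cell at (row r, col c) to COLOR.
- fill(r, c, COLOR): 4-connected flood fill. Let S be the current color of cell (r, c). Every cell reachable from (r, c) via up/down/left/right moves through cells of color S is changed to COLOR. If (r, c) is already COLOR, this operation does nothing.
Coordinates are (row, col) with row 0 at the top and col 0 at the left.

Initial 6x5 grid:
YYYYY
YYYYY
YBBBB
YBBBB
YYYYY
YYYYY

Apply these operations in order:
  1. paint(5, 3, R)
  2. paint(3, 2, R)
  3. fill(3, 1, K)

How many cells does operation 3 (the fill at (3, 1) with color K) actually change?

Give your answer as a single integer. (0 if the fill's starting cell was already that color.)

Answer: 7

Derivation:
After op 1 paint(5,3,R):
YYYYY
YYYYY
YBBBB
YBBBB
YYYYY
YYYRY
After op 2 paint(3,2,R):
YYYYY
YYYYY
YBBBB
YBRBB
YYYYY
YYYRY
After op 3 fill(3,1,K) [7 cells changed]:
YYYYY
YYYYY
YKKKK
YKRKK
YYYYY
YYYRY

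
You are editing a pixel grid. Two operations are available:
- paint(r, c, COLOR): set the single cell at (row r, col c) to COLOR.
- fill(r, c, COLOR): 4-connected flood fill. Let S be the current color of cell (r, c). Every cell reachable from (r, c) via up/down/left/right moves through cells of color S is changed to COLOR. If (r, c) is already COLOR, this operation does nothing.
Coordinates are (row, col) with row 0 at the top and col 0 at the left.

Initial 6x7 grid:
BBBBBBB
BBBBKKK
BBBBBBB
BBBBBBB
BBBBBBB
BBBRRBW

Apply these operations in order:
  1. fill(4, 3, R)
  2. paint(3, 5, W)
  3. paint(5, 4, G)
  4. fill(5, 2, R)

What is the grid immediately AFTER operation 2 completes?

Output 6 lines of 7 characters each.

Answer: RRRRRRR
RRRRKKK
RRRRRRR
RRRRRWR
RRRRRRR
RRRRRRW

Derivation:
After op 1 fill(4,3,R) [36 cells changed]:
RRRRRRR
RRRRKKK
RRRRRRR
RRRRRRR
RRRRRRR
RRRRRRW
After op 2 paint(3,5,W):
RRRRRRR
RRRRKKK
RRRRRRR
RRRRRWR
RRRRRRR
RRRRRRW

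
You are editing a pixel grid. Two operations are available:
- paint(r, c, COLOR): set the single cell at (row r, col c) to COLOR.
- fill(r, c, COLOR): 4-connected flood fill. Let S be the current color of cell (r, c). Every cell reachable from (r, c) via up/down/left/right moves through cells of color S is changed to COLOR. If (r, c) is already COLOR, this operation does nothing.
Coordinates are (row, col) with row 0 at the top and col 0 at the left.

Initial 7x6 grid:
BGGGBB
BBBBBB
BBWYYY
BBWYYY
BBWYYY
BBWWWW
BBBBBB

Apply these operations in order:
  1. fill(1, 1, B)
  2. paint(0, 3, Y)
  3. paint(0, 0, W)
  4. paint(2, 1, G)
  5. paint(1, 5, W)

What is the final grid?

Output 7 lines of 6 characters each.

After op 1 fill(1,1,B) [0 cells changed]:
BGGGBB
BBBBBB
BBWYYY
BBWYYY
BBWYYY
BBWWWW
BBBBBB
After op 2 paint(0,3,Y):
BGGYBB
BBBBBB
BBWYYY
BBWYYY
BBWYYY
BBWWWW
BBBBBB
After op 3 paint(0,0,W):
WGGYBB
BBBBBB
BBWYYY
BBWYYY
BBWYYY
BBWWWW
BBBBBB
After op 4 paint(2,1,G):
WGGYBB
BBBBBB
BGWYYY
BBWYYY
BBWYYY
BBWWWW
BBBBBB
After op 5 paint(1,5,W):
WGGYBB
BBBBBW
BGWYYY
BBWYYY
BBWYYY
BBWWWW
BBBBBB

Answer: WGGYBB
BBBBBW
BGWYYY
BBWYYY
BBWYYY
BBWWWW
BBBBBB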